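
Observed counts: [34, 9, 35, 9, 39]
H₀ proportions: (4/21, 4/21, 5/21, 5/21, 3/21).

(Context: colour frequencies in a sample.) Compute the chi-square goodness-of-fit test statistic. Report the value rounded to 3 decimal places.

n = 126; E_i = n·p_i = [24.00, 24.00, 30.00, 30.00, 18.00]
χ² = (34−24.00)²/24.00 + (9−24.00)²/24.00 + (35−30.00)²/30.00 + (9−30.00)²/30.00 + (39−18.00)²/18.00 = 53.5750
df = 4

test statistic = 53.575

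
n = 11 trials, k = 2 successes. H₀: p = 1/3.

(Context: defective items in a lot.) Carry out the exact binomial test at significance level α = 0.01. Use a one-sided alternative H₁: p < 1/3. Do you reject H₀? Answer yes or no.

reject H₀: no

Exact binomial: n=11, k=2, p₀=1/3=0.3333
P(X≤2) from Σ C(n,i)·p₀^i·(1−p₀)^(n−i)
p-value (one-sided, H₁ less) = 0.23411
At α=0.01: p ≥ α → fail to reject H₀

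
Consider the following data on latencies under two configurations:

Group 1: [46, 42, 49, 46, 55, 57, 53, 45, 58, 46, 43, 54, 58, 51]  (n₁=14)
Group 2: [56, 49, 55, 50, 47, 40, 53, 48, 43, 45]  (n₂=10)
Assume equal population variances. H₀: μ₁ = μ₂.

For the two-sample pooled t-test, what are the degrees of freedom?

df = n₁ + n₂ − 2 = 14 + 10 − 2 = 22

degrees of freedom = 22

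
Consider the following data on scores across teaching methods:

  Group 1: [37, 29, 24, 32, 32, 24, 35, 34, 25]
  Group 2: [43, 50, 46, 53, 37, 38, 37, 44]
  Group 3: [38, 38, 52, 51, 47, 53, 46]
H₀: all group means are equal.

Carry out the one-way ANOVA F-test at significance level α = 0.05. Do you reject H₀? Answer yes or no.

reject H₀: yes

Group means [30.22, 43.50, 46.43], grand mean 39.375
SSB = Σnᵢ(x̄ᵢ−x̄)² = 1238.355; SSW = ΣΣ(x−x̄ᵢ)² = 687.270
MSB = 1238.355/2 = 619.1776; MSW = 687.270/21 = 32.7271
F = MSB/MSW = 18.9194
df = (2, 21)
p-value (upper-tail) = 0.00002
At α=0.05: p < α → reject H₀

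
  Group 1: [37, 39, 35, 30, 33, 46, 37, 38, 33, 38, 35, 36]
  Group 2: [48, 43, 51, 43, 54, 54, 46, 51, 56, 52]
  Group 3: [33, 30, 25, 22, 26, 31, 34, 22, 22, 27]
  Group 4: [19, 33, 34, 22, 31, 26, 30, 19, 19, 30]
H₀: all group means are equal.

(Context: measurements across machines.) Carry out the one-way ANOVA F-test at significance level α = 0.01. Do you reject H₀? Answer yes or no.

reject H₀: yes

Group means [36.42, 49.80, 27.20, 26.30], grand mean 35.000
SSB = Σnᵢ(x̄ᵢ−x̄)² = 3579.783; SSW = ΣΣ(x−x̄ᵢ)² = 886.217
MSB = 3579.783/3 = 1193.2611; MSW = 886.217/38 = 23.3215
F = MSB/MSW = 51.1657
df = (3, 38)
p-value (upper-tail) = 0.00000
At α=0.01: p < α → reject H₀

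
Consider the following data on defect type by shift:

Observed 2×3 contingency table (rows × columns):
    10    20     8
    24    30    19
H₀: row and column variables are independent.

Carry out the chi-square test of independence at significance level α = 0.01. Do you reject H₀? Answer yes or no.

Row totals [38, 73], col totals [34, 50, 27], n=111
χ² = (10−11.64)²/11.64 + (20−17.12)²/17.12 + (8−9.24)²/9.24 + (24−22.36)²/22.36 + (30−32.88)²/32.88 + (19−17.76)²/17.76 = 1.3438
df = 2
p-value (upper-tail) = 0.51075
At α=0.01: p ≥ α → fail to reject H₀

reject H₀: no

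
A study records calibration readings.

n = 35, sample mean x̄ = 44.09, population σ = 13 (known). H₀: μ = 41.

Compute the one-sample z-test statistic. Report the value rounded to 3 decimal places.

SE = σ/√n = 13/√35 = 2.1974
z = (x̄−μ₀)/SE = (44.09−41)/2.1974 = 1.4062

test statistic = 1.406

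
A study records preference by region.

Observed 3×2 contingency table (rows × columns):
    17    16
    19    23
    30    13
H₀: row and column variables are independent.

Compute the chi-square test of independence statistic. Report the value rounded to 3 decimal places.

test statistic = 5.549

Row totals [33, 42, 43], col totals [66, 52], n=118
χ² = (17−18.46)²/18.46 + (16−14.54)²/14.54 + (19−23.49)²/23.49 + (23−18.51)²/18.51 + (30−24.05)²/24.05 + (13−18.95)²/18.95 = 5.5493
df = 2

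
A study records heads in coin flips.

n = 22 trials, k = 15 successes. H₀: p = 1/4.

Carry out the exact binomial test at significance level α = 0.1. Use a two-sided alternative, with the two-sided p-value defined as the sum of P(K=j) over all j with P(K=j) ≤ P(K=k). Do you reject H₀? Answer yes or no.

Exact binomial: n=22, k=15, p₀=1/4=0.2500
P(X=j) = C(n,j)·p₀^j·(1−p₀)^(n−j); p = Σ P(X=j) over j with P(X=j) ≤ P(X=15)
p-value (two-sided) = 0.00002
At α=0.1: p < α → reject H₀

reject H₀: yes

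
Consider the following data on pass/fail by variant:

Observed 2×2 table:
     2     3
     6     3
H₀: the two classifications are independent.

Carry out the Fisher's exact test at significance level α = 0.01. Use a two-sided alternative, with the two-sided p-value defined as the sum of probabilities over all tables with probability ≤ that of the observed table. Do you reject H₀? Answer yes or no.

Margins: r₁=5, r₂=9, c₁=8, c₂=6, n=14
p_obs = C(5,2)·C(9,6)/C(14,8); sum pmf over tables with pmf ≤ p_obs
p-value (two-sided) = 0.58042
At α=0.01: p ≥ α → fail to reject H₀

reject H₀: no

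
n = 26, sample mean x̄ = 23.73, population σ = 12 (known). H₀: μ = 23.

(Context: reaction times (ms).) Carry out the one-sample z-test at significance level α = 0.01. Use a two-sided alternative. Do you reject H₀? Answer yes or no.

reject H₀: no

SE = σ/√n = 12/√26 = 2.3534
z = (x̄−μ₀)/SE = (23.73−23)/2.3534 = 0.3102
p-value (two-sided) = 0.75642
At α=0.01: p ≥ α → fail to reject H₀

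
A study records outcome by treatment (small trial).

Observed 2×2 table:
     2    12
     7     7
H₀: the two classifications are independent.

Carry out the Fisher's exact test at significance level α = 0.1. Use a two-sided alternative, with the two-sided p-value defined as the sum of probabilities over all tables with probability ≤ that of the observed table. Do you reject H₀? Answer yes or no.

reject H₀: no

Margins: r₁=14, r₂=14, c₁=9, c₂=19, n=28
p_obs = C(14,2)·C(14,7)/C(28,9); sum pmf over tables with pmf ≤ p_obs
p-value (two-sided) = 0.10319
At α=0.1: p ≥ α → fail to reject H₀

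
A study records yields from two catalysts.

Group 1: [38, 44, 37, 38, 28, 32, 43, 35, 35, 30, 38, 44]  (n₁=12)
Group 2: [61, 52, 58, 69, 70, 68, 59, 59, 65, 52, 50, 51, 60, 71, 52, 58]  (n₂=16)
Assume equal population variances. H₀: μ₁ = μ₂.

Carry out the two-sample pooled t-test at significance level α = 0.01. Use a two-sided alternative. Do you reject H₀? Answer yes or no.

reject H₀: yes

x̄₁=36.833, s₁=5.219, n₁=12
x̄₂=59.688, s₂=7.181, n₂=16
s_p² = [11·5.219² + 15·7.181²]/26 = 41.2732
SE = √(s_p²·(1/12+1/16)) = 2.4534
t = (36.833−59.688)/2.4534 = -9.3154
df = 26
p-value (two-sided) = 0.00000
At α=0.01: p < α → reject H₀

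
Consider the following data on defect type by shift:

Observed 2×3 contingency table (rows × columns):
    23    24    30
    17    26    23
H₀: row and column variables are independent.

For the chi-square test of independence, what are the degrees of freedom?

degrees of freedom = 2

df = (r−1)(c−1) = (2−1)·(3−1) = 2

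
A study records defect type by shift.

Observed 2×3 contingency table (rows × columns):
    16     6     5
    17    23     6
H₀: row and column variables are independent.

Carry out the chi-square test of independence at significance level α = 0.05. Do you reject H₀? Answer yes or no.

reject H₀: no

Row totals [27, 46], col totals [33, 29, 11], n=73
χ² = (16−12.21)²/12.21 + (6−10.73)²/10.73 + (5−4.07)²/4.07 + (17−20.79)²/20.79 + (23−18.27)²/18.27 + (6−6.93)²/6.93 = 5.5151
df = 2
p-value (upper-tail) = 0.06345
At α=0.05: p ≥ α → fail to reject H₀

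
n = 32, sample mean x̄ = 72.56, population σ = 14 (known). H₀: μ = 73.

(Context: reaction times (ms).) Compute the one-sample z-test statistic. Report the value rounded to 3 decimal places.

SE = σ/√n = 14/√32 = 2.4749
z = (x̄−μ₀)/SE = (72.56−73)/2.4749 = -0.1778

test statistic = -0.178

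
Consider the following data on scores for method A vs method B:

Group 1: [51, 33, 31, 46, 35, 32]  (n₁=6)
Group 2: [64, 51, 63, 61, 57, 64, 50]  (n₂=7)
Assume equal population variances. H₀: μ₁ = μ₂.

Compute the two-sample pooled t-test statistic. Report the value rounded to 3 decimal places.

test statistic = -5.138

x̄₁=38.000, s₁=8.390, n₁=6
x̄₂=58.571, s₂=6.024, n₂=7
s_p² = [5·8.390² + 6·6.024²]/11 = 51.7922
SE = √(s_p²·(1/6+1/7)) = 4.0039
t = (38.000−58.571)/4.0039 = -5.1379
df = 11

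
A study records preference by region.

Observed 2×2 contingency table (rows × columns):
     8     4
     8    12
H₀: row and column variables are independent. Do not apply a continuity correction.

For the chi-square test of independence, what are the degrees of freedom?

df = (r−1)(c−1) = (2−1)·(2−1) = 1

degrees of freedom = 1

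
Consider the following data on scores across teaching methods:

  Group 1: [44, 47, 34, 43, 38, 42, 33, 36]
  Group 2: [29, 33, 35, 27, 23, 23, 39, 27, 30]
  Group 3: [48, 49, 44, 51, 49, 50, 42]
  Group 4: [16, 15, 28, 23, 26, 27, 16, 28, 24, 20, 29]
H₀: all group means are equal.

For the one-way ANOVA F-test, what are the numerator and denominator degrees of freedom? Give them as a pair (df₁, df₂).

degrees of freedom = [3, 31]

k = 4 groups, N = 35 total
df = (k−1, N−k) = (4−1, 35−4) = (3, 31)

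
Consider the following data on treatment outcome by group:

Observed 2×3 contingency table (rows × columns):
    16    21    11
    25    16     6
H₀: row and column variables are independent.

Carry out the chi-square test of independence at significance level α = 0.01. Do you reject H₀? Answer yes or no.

reject H₀: no

Row totals [48, 47], col totals [41, 37, 17], n=95
χ² = (16−20.72)²/20.72 + (21−18.69)²/18.69 + (11−8.59)²/8.59 + (25−20.28)²/20.28 + (16−18.31)²/18.31 + (6−8.41)²/8.41 = 4.1118
df = 2
p-value (upper-tail) = 0.12798
At α=0.01: p ≥ α → fail to reject H₀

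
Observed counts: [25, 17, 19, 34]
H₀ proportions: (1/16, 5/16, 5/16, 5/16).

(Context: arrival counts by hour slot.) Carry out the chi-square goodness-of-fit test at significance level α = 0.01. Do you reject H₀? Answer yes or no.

reject H₀: yes

n = 95; E_i = n·p_i = [5.94, 29.69, 29.69, 29.69]
χ² = (25−5.94)²/5.94 + (17−29.69)²/29.69 + (19−29.69)²/29.69 + (34−29.69)²/29.69 = 71.0968
df = 3
p-value (upper-tail) = 0.00000
At α=0.01: p < α → reject H₀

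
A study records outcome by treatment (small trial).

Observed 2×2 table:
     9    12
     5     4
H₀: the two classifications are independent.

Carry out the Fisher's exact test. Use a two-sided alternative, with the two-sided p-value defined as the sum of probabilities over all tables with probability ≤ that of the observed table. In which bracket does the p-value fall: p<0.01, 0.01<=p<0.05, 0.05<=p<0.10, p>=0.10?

p-value bracket: p>=0.10

Margins: r₁=21, r₂=9, c₁=14, c₂=16, n=30
p_obs = C(21,9)·C(9,5)/C(30,14); sum pmf over tables with pmf ≤ p_obs
p-value (two-sided) = 0.69439
→ bracket: p>=0.10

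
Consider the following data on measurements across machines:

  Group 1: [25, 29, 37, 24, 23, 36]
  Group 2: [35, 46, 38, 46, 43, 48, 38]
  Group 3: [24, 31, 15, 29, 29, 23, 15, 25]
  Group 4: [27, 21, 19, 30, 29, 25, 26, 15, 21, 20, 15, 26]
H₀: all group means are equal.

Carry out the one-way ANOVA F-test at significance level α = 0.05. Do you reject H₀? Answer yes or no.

Group means [29.00, 42.00, 23.88, 22.83], grand mean 28.273
SSB = Σnᵢ(x̄ᵢ−x̄)² = 1832.004; SSW = ΣΣ(x−x̄ᵢ)² = 886.542
MSB = 1832.004/3 = 610.6679; MSW = 886.542/29 = 30.5704
F = MSB/MSW = 19.9758
df = (3, 29)
p-value (upper-tail) = 0.00000
At α=0.05: p < α → reject H₀

reject H₀: yes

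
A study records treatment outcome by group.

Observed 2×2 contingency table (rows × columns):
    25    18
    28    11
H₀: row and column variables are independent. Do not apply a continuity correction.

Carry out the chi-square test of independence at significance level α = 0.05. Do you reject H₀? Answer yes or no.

Row totals [43, 39], col totals [53, 29], n=82
χ² = (25−27.79)²/27.79 + (18−15.21)²/15.21 + (28−25.21)²/25.21 + (11−13.79)²/13.79 = 1.6683
df = 1
p-value (upper-tail) = 0.19648
At α=0.05: p ≥ α → fail to reject H₀

reject H₀: no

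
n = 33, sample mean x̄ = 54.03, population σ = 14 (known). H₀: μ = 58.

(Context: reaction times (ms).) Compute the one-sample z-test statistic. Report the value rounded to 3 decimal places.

SE = σ/√n = 14/√33 = 2.4371
z = (x̄−μ₀)/SE = (54.03−58)/2.4371 = -1.6290

test statistic = -1.629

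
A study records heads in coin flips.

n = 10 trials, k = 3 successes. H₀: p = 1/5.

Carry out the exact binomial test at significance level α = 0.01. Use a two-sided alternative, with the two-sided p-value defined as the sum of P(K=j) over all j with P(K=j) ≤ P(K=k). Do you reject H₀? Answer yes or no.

reject H₀: no

Exact binomial: n=10, k=3, p₀=1/5=0.2000
P(X=j) = C(n,j)·p₀^j·(1−p₀)^(n−j); p = Σ P(X=j) over j with P(X=j) ≤ P(X=3)
p-value (two-sided) = 0.42957
At α=0.01: p ≥ α → fail to reject H₀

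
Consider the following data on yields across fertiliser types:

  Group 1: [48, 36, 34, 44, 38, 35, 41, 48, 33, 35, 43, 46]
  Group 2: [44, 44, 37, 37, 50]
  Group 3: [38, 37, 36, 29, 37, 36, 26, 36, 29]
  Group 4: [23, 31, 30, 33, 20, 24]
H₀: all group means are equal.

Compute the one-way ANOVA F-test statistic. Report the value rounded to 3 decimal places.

Group means [40.08, 42.40, 33.78, 26.83], grand mean 36.188
SSB = Σnᵢ(x̄ᵢ−x̄)² = 952.369; SSW = ΣΣ(x−x̄ᵢ)² = 760.506
MSB = 952.369/3 = 317.4565; MSW = 760.506/28 = 27.1609
F = MSB/MSW = 11.6880
df = (3, 28)

test statistic = 11.688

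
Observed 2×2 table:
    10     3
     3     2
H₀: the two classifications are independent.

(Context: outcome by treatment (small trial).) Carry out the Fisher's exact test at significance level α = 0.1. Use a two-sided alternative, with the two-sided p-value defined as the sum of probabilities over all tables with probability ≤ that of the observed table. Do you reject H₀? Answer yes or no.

Margins: r₁=13, r₂=5, c₁=13, c₂=5, n=18
p_obs = C(13,10)·C(5,3)/C(18,13); sum pmf over tables with pmf ≤ p_obs
p-value (two-sided) = 0.58275
At α=0.1: p ≥ α → fail to reject H₀

reject H₀: no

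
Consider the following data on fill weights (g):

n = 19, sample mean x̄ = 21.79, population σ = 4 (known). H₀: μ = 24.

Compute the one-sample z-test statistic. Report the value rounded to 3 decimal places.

test statistic = -2.408

SE = σ/√n = 4/√19 = 0.9177
z = (x̄−μ₀)/SE = (21.79−24)/0.9177 = -2.4083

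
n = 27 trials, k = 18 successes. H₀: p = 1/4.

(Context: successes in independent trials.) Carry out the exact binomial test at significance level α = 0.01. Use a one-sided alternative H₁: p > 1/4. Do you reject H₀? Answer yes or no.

reject H₀: yes

Exact binomial: n=27, k=18, p₀=1/4=0.2500
P(X≥18) from Σ C(n,i)·p₀^i·(1−p₀)^(n−i)
p-value (one-sided, H₁ greater) = 0.00001
At α=0.01: p < α → reject H₀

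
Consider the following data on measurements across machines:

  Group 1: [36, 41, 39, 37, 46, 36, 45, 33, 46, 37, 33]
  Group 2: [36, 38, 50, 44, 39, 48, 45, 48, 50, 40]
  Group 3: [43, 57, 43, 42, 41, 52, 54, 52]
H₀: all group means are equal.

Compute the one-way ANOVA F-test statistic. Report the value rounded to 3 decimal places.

test statistic = 6.484

Group means [39.00, 43.80, 48.00], grand mean 43.138
SSB = Σnᵢ(x̄ᵢ−x̄)² = 381.848; SSW = ΣΣ(x−x̄ᵢ)² = 765.600
MSB = 381.848/2 = 190.9241; MSW = 765.600/26 = 29.4462
F = MSB/MSW = 6.4838
df = (2, 26)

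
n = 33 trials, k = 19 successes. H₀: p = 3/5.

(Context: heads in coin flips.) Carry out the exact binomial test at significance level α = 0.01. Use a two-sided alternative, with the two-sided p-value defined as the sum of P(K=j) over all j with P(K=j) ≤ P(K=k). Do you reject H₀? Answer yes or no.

reject H₀: no

Exact binomial: n=33, k=19, p₀=3/5=0.6000
P(X=j) = C(n,j)·p₀^j·(1−p₀)^(n−j); p = Σ P(X=j) over j with P(X=j) ≤ P(X=19)
p-value (two-sided) = 0.85937
At α=0.01: p ≥ α → fail to reject H₀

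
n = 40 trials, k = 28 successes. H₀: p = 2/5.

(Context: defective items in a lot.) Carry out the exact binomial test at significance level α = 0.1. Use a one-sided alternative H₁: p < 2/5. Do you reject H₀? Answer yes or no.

Exact binomial: n=40, k=28, p₀=2/5=0.4000
P(X≤28) from Σ C(n,i)·p₀^i·(1−p₀)^(n−i)
p-value (one-sided, H₁ less) = 0.99997
At α=0.1: p ≥ α → fail to reject H₀

reject H₀: no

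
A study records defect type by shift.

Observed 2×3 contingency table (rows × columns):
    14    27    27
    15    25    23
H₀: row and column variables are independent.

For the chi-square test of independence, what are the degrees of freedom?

degrees of freedom = 2

df = (r−1)(c−1) = (2−1)·(3−1) = 2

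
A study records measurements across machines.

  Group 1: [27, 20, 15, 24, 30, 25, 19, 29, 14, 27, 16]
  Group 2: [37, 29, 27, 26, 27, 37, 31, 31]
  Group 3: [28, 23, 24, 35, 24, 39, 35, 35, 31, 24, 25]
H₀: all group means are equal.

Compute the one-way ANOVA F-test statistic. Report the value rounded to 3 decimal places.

Group means [22.36, 30.62, 29.36], grand mean 27.133
SSB = Σnᵢ(x̄ᵢ−x̄)² = 402.501; SSW = ΣΣ(x−x̄ᵢ)² = 806.966
MSB = 402.501/2 = 201.2504; MSW = 806.966/27 = 29.8876
F = MSB/MSW = 6.7336
df = (2, 27)

test statistic = 6.734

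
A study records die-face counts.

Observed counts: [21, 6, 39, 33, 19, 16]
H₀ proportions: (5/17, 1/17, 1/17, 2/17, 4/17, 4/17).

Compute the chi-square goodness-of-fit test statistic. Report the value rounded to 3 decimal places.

test statistic = 163.367

n = 134; E_i = n·p_i = [39.41, 7.88, 7.88, 15.76, 31.53, 31.53]
χ² = (21−39.41)²/39.41 + (6−7.88)²/7.88 + (39−7.88)²/7.88 + (33−15.76)²/15.76 + (19−31.53)²/31.53 + (16−31.53)²/31.53 = 163.3668
df = 5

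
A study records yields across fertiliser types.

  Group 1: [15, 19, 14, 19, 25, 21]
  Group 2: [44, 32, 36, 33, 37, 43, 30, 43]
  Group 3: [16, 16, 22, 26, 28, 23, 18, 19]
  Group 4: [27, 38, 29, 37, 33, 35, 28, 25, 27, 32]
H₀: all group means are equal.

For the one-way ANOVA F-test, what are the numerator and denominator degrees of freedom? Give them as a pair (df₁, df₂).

k = 4 groups, N = 32 total
df = (k−1, N−k) = (4−1, 32−4) = (3, 28)

degrees of freedom = [3, 28]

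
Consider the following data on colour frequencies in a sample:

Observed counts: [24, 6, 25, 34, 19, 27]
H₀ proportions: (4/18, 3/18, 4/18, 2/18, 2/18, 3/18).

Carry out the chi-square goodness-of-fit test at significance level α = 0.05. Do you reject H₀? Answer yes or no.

n = 135; E_i = n·p_i = [30.00, 22.50, 30.00, 15.00, 15.00, 22.50]
χ² = (24−30.00)²/30.00 + (6−22.50)²/22.50 + (25−30.00)²/30.00 + (34−15.00)²/15.00 + (19−15.00)²/15.00 + (27−22.50)²/22.50 = 40.1667
df = 5
p-value (upper-tail) = 0.00000
At α=0.05: p < α → reject H₀

reject H₀: yes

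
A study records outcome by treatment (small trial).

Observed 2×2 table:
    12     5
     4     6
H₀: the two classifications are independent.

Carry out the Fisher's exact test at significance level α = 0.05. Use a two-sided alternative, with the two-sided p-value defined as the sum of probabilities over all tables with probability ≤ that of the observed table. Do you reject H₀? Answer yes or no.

Margins: r₁=17, r₂=10, c₁=16, c₂=11, n=27
p_obs = C(17,12)·C(10,4)/C(27,16); sum pmf over tables with pmf ≤ p_obs
p-value (two-sided) = 0.22380
At α=0.05: p ≥ α → fail to reject H₀

reject H₀: no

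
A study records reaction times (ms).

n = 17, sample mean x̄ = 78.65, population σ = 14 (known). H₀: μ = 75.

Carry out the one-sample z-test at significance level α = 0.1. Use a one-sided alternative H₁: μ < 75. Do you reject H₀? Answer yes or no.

reject H₀: no

SE = σ/√n = 14/√17 = 3.3955
z = (x̄−μ₀)/SE = (78.65−75)/3.3955 = 1.0750
p-value (one-sided, H₁ less) = 0.85880
At α=0.1: p ≥ α → fail to reject H₀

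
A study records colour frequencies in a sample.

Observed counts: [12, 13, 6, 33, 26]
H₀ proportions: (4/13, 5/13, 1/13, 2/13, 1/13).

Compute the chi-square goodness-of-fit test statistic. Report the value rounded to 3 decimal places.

n = 90; E_i = n·p_i = [27.69, 34.62, 6.92, 13.85, 6.92]
χ² = (12−27.69)²/27.69 + (13−34.62)²/34.62 + (6−6.92)²/6.92 + (33−13.85)²/13.85 + (26−6.92)²/6.92 = 101.5767
df = 4

test statistic = 101.577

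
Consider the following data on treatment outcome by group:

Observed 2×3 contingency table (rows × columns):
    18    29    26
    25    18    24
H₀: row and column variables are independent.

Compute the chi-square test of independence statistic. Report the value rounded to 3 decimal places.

test statistic = 3.543

Row totals [73, 67], col totals [43, 47, 50], n=140
χ² = (18−22.42)²/22.42 + (29−24.51)²/24.51 + (26−26.07)²/26.07 + (25−20.58)²/20.58 + (18−22.49)²/22.49 + (24−23.93)²/23.93 = 3.5434
df = 2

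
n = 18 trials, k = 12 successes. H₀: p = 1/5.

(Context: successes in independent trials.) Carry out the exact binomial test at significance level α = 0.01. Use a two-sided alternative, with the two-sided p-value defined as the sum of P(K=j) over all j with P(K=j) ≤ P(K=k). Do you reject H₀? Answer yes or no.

Exact binomial: n=18, k=12, p₀=1/5=0.2000
P(X=j) = C(n,j)·p₀^j·(1−p₀)^(n−j); p = Σ P(X=j) over j with P(X=j) ≤ P(X=12)
p-value (two-sided) = 0.00002
At α=0.01: p < α → reject H₀

reject H₀: yes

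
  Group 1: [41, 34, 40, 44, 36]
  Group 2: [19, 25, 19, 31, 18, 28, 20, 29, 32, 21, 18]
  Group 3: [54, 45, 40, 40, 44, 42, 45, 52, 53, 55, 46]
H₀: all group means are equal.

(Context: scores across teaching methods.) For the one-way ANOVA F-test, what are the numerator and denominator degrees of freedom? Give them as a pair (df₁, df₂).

degrees of freedom = [2, 24]

k = 3 groups, N = 27 total
df = (k−1, N−k) = (3−1, 27−3) = (2, 24)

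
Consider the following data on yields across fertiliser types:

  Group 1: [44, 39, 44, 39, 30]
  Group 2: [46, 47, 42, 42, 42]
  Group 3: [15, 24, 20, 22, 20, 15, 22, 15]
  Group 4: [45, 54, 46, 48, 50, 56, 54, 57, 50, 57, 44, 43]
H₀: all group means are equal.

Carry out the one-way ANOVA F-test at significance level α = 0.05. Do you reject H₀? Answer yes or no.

reject H₀: yes

Group means [39.20, 43.80, 19.12, 50.33], grand mean 39.067
SSB = Σnᵢ(x̄ᵢ−x̄)² = 4816.725; SSW = ΣΣ(x−x̄ᵢ)² = 543.142
MSB = 4816.725/3 = 1605.5750; MSW = 543.142/26 = 20.8901
F = MSB/MSW = 76.8583
df = (3, 26)
p-value (upper-tail) = 0.00000
At α=0.05: p < α → reject H₀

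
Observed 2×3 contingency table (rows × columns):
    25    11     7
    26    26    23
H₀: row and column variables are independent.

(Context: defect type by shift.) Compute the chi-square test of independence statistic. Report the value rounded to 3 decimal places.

Row totals [43, 75], col totals [51, 37, 30], n=118
χ² = (25−18.58)²/18.58 + (11−13.48)²/13.48 + (7−10.93)²/10.93 + (26−32.42)²/32.42 + (26−23.52)²/23.52 + (23−19.07)²/19.07 = 6.4288
df = 2

test statistic = 6.429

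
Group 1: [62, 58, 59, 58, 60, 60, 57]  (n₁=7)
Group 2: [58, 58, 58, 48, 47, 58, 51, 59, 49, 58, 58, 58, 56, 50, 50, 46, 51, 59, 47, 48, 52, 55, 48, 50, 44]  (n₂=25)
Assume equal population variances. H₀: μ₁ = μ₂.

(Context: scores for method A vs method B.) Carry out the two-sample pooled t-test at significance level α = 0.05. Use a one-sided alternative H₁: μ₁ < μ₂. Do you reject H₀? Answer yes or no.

x̄₁=59.143, s₁=1.676, n₁=7
x̄₂=52.640, s₂=4.940, n₂=25
s_p² = [6·1.676² + 24·4.940²]/30 = 20.0872
SE = √(s_p²·(1/7+1/25)) = 1.9165
t = (59.143−52.640)/1.9165 = 3.3930
df = 30
p-value (one-sided, H₁ less) = 0.99902
At α=0.05: p ≥ α → fail to reject H₀

reject H₀: no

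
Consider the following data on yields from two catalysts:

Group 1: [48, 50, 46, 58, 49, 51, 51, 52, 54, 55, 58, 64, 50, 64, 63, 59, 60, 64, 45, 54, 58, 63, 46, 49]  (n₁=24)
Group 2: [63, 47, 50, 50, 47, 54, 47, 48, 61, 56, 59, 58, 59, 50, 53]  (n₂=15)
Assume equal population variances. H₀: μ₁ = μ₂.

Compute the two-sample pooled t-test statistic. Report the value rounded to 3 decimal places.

test statistic = 0.585

x̄₁=54.625, s₁=6.296, n₁=24
x̄₂=53.467, s₂=5.527, n₂=15
s_p² = [23·6.296² + 14·5.527²]/37 = 36.1989
SE = √(s_p²·(1/24+1/15)) = 1.9803
t = (54.625−53.467)/1.9803 = 0.5849
df = 37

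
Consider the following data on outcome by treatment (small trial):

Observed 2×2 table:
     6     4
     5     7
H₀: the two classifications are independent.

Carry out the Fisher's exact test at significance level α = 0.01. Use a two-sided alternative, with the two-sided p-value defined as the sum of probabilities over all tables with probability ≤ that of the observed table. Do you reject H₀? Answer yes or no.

reject H₀: no

Margins: r₁=10, r₂=12, c₁=11, c₂=11, n=22
p_obs = C(10,6)·C(12,5)/C(22,11); sum pmf over tables with pmf ≤ p_obs
p-value (two-sided) = 0.66992
At α=0.01: p ≥ α → fail to reject H₀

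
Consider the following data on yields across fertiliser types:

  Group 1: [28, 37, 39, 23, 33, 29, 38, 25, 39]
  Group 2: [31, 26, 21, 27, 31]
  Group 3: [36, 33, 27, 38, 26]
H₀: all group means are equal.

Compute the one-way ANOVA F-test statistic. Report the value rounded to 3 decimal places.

Group means [32.33, 27.20, 32.00], grand mean 30.895
SSB = Σnᵢ(x̄ᵢ−x̄)² = 92.989; SSW = ΣΣ(x−x̄ᵢ)² = 496.800
MSB = 92.989/2 = 46.4947; MSW = 496.800/16 = 31.0500
F = MSB/MSW = 1.4974
df = (2, 16)

test statistic = 1.497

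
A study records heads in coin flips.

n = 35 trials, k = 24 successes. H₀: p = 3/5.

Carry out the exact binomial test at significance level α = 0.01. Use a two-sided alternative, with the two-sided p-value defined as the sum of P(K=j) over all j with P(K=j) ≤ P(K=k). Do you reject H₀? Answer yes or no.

reject H₀: no

Exact binomial: n=35, k=24, p₀=3/5=0.6000
P(X=j) = C(n,j)·p₀^j·(1−p₀)^(n−j); p = Σ P(X=j) over j with P(X=j) ≤ P(X=24)
p-value (two-sided) = 0.38866
At α=0.01: p ≥ α → fail to reject H₀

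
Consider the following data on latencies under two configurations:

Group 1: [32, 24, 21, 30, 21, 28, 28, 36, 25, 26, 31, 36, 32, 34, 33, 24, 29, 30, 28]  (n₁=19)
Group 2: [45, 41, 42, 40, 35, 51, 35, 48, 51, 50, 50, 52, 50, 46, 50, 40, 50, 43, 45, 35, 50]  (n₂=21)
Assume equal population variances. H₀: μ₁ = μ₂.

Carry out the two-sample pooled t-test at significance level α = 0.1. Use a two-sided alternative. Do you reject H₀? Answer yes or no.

reject H₀: yes

x̄₁=28.842, s₁=4.525, n₁=19
x̄₂=45.190, s₂=5.741, n₂=21
s_p² = [18·4.525² + 20·5.741²]/38 = 27.0464
SE = √(s_p²·(1/19+1/21)) = 1.6466
t = (28.842−45.190)/1.6466 = -9.9283
df = 38
p-value (two-sided) = 0.00000
At α=0.1: p < α → reject H₀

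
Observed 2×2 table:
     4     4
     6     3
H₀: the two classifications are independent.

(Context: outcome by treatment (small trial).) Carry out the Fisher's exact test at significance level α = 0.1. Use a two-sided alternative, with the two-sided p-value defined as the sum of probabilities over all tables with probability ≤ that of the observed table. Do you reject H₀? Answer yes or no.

Margins: r₁=8, r₂=9, c₁=10, c₂=7, n=17
p_obs = C(8,4)·C(9,6)/C(17,10); sum pmf over tables with pmf ≤ p_obs
p-value (two-sided) = 0.63719
At α=0.1: p ≥ α → fail to reject H₀

reject H₀: no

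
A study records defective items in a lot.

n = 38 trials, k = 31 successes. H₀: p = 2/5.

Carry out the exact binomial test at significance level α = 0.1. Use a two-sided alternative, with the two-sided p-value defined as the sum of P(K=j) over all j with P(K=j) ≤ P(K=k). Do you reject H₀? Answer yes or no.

reject H₀: yes

Exact binomial: n=38, k=31, p₀=2/5=0.4000
P(X=j) = C(n,j)·p₀^j·(1−p₀)^(n−j); p = Σ P(X=j) over j with P(X=j) ≤ P(X=31)
p-value (two-sided) = 0.00000
At α=0.1: p < α → reject H₀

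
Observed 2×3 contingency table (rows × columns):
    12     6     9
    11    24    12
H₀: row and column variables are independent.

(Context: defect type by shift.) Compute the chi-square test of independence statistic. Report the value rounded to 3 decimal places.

test statistic = 6.329

Row totals [27, 47], col totals [23, 30, 21], n=74
χ² = (12−8.39)²/8.39 + (6−10.95)²/10.95 + (9−7.66)²/7.66 + (11−14.61)²/14.61 + (24−19.05)²/19.05 + (12−13.34)²/13.34 = 6.3289
df = 2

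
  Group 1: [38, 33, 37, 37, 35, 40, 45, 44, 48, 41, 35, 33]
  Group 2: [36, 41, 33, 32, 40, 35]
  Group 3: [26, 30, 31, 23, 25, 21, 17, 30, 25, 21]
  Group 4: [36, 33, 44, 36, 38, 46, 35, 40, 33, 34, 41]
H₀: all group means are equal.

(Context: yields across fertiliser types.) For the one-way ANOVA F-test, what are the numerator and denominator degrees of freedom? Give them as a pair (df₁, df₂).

k = 4 groups, N = 39 total
df = (k−1, N−k) = (4−1, 39−4) = (3, 35)

degrees of freedom = [3, 35]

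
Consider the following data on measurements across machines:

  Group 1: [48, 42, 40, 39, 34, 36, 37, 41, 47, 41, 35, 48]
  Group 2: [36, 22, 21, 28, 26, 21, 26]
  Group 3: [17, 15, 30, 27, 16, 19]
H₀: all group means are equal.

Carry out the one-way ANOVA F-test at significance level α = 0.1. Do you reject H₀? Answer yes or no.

Group means [40.67, 25.71, 20.67], grand mean 31.680
SSB = Σnᵢ(x̄ᵢ−x̄)² = 1946.011; SSW = ΣΣ(x−x̄ᵢ)² = 631.429
MSB = 1946.011/2 = 973.0057; MSW = 631.429/22 = 28.7013
F = MSB/MSW = 33.9011
df = (2, 22)
p-value (upper-tail) = 0.00000
At α=0.1: p < α → reject H₀

reject H₀: yes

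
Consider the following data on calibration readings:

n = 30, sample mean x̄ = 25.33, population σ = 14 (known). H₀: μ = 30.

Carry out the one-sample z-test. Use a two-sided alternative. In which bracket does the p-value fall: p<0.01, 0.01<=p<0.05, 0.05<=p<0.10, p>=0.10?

p-value bracket: 0.05<=p<0.10

SE = σ/√n = 14/√30 = 2.5560
z = (x̄−μ₀)/SE = (25.33−30)/2.5560 = -1.8270
p-value (two-sided) = 0.06769
→ bracket: 0.05<=p<0.10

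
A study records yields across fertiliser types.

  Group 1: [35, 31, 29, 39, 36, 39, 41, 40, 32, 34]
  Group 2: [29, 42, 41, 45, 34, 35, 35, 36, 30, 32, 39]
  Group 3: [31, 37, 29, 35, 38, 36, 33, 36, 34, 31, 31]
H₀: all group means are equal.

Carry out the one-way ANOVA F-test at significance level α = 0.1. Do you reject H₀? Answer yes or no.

Group means [35.60, 36.18, 33.73], grand mean 35.156
SSB = Σnᵢ(x̄ᵢ−x̄)² = 36.001; SSW = ΣΣ(x−x̄ᵢ)² = 496.218
MSB = 36.001/2 = 18.0003; MSW = 496.218/29 = 17.1110
F = MSB/MSW = 1.0520
df = (2, 29)
p-value (upper-tail) = 0.36220
At α=0.1: p ≥ α → fail to reject H₀

reject H₀: no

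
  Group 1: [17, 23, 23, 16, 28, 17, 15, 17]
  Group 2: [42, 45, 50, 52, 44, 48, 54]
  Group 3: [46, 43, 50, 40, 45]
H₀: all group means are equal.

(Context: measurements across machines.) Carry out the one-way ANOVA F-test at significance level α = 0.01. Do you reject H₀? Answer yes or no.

Group means [19.50, 47.86, 44.80], grand mean 35.750
SSB = Σnᵢ(x̄ᵢ−x̄)² = 3548.093; SSW = ΣΣ(x−x̄ᵢ)² = 319.657
MSB = 3548.093/2 = 1774.0464; MSW = 319.657/17 = 18.8034
F = MSB/MSW = 94.3473
df = (2, 17)
p-value (upper-tail) = 0.00000
At α=0.01: p < α → reject H₀

reject H₀: yes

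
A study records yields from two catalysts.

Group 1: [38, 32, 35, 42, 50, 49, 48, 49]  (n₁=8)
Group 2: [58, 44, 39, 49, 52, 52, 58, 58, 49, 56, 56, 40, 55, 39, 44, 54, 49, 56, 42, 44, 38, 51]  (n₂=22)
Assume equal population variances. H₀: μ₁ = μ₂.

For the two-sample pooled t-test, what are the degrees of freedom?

df = n₁ + n₂ − 2 = 8 + 22 − 2 = 28

degrees of freedom = 28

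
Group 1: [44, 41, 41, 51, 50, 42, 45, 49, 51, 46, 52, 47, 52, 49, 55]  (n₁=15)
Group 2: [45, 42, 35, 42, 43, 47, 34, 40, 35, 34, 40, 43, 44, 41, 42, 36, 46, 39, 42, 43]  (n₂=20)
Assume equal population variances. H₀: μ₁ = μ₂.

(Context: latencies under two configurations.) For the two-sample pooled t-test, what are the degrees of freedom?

degrees of freedom = 33

df = n₁ + n₂ − 2 = 15 + 20 − 2 = 33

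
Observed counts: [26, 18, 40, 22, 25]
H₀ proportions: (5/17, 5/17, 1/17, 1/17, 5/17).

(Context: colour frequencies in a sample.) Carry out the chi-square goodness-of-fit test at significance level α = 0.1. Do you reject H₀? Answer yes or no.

reject H₀: yes

n = 131; E_i = n·p_i = [38.53, 38.53, 7.71, 7.71, 38.53]
χ² = (26−38.53)²/38.53 + (18−38.53)²/38.53 + (40−7.71)²/7.71 + (22−7.71)²/7.71 + (25−38.53)²/38.53 = 181.6183
df = 4
p-value (upper-tail) = 0.00000
At α=0.1: p < α → reject H₀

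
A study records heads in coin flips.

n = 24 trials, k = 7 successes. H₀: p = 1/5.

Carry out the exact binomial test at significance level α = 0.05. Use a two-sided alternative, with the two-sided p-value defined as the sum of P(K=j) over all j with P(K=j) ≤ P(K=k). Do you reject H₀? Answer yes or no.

reject H₀: no

Exact binomial: n=24, k=7, p₀=1/5=0.2000
P(X=j) = C(n,j)·p₀^j·(1−p₀)^(n−j); p = Σ P(X=j) over j with P(X=j) ≤ P(X=7)
p-value (two-sided) = 0.30345
At α=0.05: p ≥ α → fail to reject H₀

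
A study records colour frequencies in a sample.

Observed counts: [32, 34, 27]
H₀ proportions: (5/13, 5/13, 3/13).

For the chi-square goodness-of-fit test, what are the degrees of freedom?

degrees of freedom = 2

df = k − 1 = 3 − 1 = 2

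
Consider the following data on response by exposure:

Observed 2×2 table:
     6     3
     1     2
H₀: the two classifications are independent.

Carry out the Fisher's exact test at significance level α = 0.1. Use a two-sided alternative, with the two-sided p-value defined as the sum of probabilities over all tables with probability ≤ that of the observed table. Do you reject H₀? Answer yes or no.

Margins: r₁=9, r₂=3, c₁=7, c₂=5, n=12
p_obs = C(9,6)·C(3,1)/C(12,7); sum pmf over tables with pmf ≤ p_obs
p-value (two-sided) = 0.52273
At α=0.1: p ≥ α → fail to reject H₀

reject H₀: no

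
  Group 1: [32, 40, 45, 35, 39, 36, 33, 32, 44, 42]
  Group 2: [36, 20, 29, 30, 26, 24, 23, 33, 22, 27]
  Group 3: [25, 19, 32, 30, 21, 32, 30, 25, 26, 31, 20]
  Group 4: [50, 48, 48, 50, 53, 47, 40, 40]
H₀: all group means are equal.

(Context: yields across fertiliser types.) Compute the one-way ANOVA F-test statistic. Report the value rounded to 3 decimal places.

Group means [37.80, 27.00, 26.45, 47.00], grand mean 33.718
SSB = Σnᵢ(x̄ᵢ−x̄)² = 2609.570; SSW = ΣΣ(x−x̄ᵢ)² = 838.327
MSB = 2609.570/3 = 869.8567; MSW = 838.327/35 = 23.9522
F = MSB/MSW = 36.3163
df = (3, 35)

test statistic = 36.316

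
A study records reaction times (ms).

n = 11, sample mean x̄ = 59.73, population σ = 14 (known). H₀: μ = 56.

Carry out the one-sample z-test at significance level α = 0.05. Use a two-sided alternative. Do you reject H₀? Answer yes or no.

reject H₀: no

SE = σ/√n = 14/√11 = 4.2212
z = (x̄−μ₀)/SE = (59.73−56)/4.2212 = 0.8836
p-value (two-sided) = 0.37689
At α=0.05: p ≥ α → fail to reject H₀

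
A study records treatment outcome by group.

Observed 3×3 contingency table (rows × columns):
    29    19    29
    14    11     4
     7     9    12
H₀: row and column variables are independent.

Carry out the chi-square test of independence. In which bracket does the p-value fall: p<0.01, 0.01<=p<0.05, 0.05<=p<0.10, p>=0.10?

p-value bracket: 0.05<=p<0.10

Row totals [77, 29, 28], col totals [50, 39, 45], n=134
χ² = (29−28.73)²/28.73 + (19−22.41)²/22.41 + (29−25.86)²/25.86 + (14−10.82)²/10.82 + (11−8.44)²/8.44 + (4−9.74)²/9.74 + (7−10.45)²/10.45 + (9−8.15)²/8.15 + (12−9.40)²/9.40 = 7.9391
df = 4
p-value (upper-tail) = 0.09383
→ bracket: 0.05<=p<0.10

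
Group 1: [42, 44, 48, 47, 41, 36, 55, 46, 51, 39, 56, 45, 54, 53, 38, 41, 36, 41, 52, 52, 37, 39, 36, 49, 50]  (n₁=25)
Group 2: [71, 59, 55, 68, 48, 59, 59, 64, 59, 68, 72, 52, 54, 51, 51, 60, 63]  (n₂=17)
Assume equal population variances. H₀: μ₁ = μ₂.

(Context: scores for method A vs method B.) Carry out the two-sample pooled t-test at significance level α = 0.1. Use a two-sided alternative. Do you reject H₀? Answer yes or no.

x̄₁=45.120, s₁=6.585, n₁=25
x̄₂=59.588, s₂=7.289, n₂=17
s_p² = [24·6.585² + 16·7.289²]/40 = 47.2689
SE = √(s_p²·(1/25+1/17)) = 2.1613
t = (45.120−59.588)/2.1613 = -6.6942
df = 40
p-value (two-sided) = 0.00000
At α=0.1: p < α → reject H₀

reject H₀: yes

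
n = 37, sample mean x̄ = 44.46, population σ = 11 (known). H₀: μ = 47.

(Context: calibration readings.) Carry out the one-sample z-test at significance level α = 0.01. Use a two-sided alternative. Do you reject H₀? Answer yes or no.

SE = σ/√n = 11/√37 = 1.8084
z = (x̄−μ₀)/SE = (44.46−47)/1.8084 = -1.4046
p-value (two-sided) = 0.16015
At α=0.01: p ≥ α → fail to reject H₀

reject H₀: no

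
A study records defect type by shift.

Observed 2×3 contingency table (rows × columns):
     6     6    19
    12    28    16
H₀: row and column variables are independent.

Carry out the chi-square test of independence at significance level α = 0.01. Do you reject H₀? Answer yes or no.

reject H₀: yes

Row totals [31, 56], col totals [18, 34, 35], n=87
χ² = (6−6.41)²/6.41 + (6−12.11)²/12.11 + (19−12.47)²/12.47 + (12−11.59)²/11.59 + (28−21.89)²/21.89 + (16−22.53)²/22.53 = 10.1464
df = 2
p-value (upper-tail) = 0.00626
At α=0.01: p < α → reject H₀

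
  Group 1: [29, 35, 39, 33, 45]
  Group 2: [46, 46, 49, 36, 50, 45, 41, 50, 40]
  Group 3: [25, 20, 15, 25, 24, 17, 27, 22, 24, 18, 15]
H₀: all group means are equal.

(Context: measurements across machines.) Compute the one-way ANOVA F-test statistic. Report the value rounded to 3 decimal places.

Group means [36.20, 44.78, 21.09], grand mean 32.640
SSB = Σnᵢ(x̄ᵢ−x̄)² = 2856.495; SSW = ΣΣ(x−x̄ᵢ)² = 523.265
MSB = 2856.495/2 = 1428.2477; MSW = 523.265/22 = 23.7848
F = MSB/MSW = 60.0489
df = (2, 22)

test statistic = 60.049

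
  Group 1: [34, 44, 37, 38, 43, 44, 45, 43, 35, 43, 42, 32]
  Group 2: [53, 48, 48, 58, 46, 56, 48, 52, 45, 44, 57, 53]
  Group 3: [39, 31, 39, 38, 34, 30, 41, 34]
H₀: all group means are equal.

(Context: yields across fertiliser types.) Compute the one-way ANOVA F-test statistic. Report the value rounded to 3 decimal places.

Group means [40.00, 50.67, 35.75], grand mean 42.938
SSB = Σnᵢ(x̄ᵢ−x̄)² = 1233.708; SSW = ΣΣ(x−x̄ᵢ)² = 596.167
MSB = 1233.708/2 = 616.8542; MSW = 596.167/29 = 20.5575
F = MSB/MSW = 30.0063
df = (2, 29)

test statistic = 30.006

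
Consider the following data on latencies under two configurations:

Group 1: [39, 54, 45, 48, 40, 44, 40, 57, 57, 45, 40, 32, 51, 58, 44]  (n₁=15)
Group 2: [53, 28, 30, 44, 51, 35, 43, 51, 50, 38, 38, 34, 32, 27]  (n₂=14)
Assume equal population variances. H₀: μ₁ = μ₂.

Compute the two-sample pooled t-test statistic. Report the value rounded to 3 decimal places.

x̄₁=46.267, s₁=7.750, n₁=15
x̄₂=39.571, s₂=9.112, n₂=14
s_p² = [14·7.750² + 13·9.112²]/27 = 71.1245
SE = √(s_p²·(1/15+1/14)) = 3.1340
t = (46.267−39.571)/3.1340 = 2.1363
df = 27

test statistic = 2.136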